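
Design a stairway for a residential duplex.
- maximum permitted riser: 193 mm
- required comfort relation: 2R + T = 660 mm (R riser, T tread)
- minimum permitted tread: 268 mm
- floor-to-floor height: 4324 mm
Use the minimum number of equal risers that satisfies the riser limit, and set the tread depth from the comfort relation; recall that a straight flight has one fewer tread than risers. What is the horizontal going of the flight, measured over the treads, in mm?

6248 mm

4324 / 193 = 22.40, so 23 risers are needed.
Each riser is 4324/23 = 188 mm (≤ 193 mm).
From 2R + T = 660: T = 660 − 376 = 284 mm.
Going = (23 − 1) × 284 = 6248 mm.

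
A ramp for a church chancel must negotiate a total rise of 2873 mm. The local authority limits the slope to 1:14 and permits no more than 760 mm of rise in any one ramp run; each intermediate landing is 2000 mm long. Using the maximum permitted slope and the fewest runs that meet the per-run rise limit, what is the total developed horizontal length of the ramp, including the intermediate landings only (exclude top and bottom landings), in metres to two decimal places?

46.22 m

⌈2873/760⌉ = 4 ramp runs. That means 3 intermediate landings.
Horizontal run for 2873 mm of rise at 1:14 is 2873 × 14 = 40222 mm.
3 intermediate landings contribute 3 × 2000 = 6000 mm.
Total developed length = 40222 + 6000 = 46222 mm.
= 46.22 m.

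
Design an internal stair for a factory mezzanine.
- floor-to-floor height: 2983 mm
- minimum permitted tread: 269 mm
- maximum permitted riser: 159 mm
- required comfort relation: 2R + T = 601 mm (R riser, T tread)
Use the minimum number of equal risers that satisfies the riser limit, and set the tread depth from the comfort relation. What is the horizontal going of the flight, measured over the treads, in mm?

5166 mm

2983 / 159 = 18.76, so 19 risers are needed.
R = 2983 ÷ 19 = 157 mm.
Tread T = 601 − 2 × 157 = 287 mm (≥ 269 mm).
Treads = 19 − 1 = 18; going = 18 × 287 = 5166 mm.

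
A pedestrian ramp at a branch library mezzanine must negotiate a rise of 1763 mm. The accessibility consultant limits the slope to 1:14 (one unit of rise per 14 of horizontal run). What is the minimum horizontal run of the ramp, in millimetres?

24682 mm

Run = rise × 14 = 1763 × 14 = 24682 mm.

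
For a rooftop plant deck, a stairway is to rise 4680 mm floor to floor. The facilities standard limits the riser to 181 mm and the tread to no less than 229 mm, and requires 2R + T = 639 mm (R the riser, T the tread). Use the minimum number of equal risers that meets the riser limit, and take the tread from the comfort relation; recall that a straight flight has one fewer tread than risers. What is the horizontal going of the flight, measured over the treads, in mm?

⌈4680/181⌉ = 26 risers.
Riser R = 4680 / 26 = 180 mm, within the 181 mm limit.
From 2R + T = 639: T = 639 − 360 = 279 mm.
26 risers give 25 treads; going = 25 × 279 = 6975 mm.

6975 mm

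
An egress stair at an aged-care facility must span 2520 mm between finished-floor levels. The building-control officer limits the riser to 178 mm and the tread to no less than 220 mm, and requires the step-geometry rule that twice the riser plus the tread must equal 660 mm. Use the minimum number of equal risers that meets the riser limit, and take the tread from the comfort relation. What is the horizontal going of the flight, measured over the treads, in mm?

2520 / 178 = 14.157 → round up to 15 risers.
R = 2520 ÷ 15 = 168 mm.
T = 660 − 2·168 = 324 mm, which satisfies the 220 mm minimum.
15 risers give 14 treads; going = 14 × 324 = 4536 mm.

4536 mm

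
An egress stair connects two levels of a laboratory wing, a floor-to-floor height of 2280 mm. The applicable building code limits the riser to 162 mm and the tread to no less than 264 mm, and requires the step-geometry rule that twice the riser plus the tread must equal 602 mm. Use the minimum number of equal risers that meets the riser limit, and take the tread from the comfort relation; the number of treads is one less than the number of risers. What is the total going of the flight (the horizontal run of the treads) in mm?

4172 mm

At most 162 each: 2280/162 = 14.07, giving 15 risers.
R = 2280 ÷ 15 = 152 mm.
T = 602 − 2·152 = 298 mm, which satisfies the 264 mm minimum.
15 risers give 14 treads; going = 14 × 298 = 4172 mm.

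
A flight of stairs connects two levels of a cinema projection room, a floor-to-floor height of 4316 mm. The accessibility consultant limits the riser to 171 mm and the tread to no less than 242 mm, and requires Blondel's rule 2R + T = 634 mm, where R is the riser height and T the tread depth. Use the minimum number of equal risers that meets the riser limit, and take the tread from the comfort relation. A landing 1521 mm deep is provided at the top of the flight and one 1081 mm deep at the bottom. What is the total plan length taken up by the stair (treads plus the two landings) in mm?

10152 mm

⌈4316/171⌉ = 26 risers.
R = 4316 ÷ 26 = 166 mm.
Tread T = 634 − 2 × 166 = 302 mm (≥ 242 mm).
Going = (26 − 1) × 302 = 7550 mm.
Add landings: 7550 + 1521 + 1081 = 10152 mm.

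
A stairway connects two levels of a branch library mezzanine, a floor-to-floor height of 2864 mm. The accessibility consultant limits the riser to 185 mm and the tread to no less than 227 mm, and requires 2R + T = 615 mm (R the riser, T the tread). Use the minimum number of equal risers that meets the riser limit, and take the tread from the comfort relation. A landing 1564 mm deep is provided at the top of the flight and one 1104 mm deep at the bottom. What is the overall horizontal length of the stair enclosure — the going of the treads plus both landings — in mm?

6523 mm

⌈2864/185⌉ = 16 risers.
Riser R = 2864 / 16 = 179 mm, within the 185 mm limit.
Tread T = 615 − 2 × 179 = 257 mm (≥ 227 mm).
Treads = 16 − 1 = 15; going = 15 × 257 = 3855 mm.
Add landings: 3855 + 1564 + 1104 = 6523 mm.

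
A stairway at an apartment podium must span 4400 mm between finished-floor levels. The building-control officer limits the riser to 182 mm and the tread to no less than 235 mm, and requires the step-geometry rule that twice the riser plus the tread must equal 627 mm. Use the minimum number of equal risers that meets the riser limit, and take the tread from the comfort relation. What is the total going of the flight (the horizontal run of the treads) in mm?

6600 mm

At most 182 each: 4400/182 = 24.18, giving 25 risers.
Each riser is 4400/25 = 176 mm (≤ 182 mm).
Tread T = 627 − 2 × 176 = 275 mm (≥ 235 mm).
25 risers give 24 treads; going = 24 × 275 = 6600 mm.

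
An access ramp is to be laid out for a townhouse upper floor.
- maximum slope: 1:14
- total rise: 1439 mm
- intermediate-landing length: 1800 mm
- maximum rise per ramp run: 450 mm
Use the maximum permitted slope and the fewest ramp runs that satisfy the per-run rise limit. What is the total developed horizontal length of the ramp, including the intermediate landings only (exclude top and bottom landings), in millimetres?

1439 / 450 = 3.198 → round up to 4 ramp runs. That means 3 intermediate landings.
Horizontal run for 1439 mm of rise at 1:14 is 1439 × 14 = 20146 mm.
Intermediate landings: 3 × 1800 = 5400 mm.
Total developed length = 20146 + 5400 = 25546 mm.

25546 mm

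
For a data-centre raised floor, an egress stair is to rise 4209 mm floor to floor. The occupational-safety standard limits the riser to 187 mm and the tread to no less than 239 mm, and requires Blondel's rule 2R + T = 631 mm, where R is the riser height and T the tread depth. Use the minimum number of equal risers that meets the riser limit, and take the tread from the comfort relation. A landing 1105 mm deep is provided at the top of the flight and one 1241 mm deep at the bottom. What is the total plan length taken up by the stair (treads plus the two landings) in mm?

8176 mm

⌈4209/187⌉ = 23 risers.
R = 4209 ÷ 23 = 183 mm.
From 2R + T = 631: T = 631 − 366 = 265 mm.
Treads = 23 − 1 = 22; going = 22 × 265 = 5830 mm.
Add landings: 5830 + 1105 + 1241 = 8176 mm.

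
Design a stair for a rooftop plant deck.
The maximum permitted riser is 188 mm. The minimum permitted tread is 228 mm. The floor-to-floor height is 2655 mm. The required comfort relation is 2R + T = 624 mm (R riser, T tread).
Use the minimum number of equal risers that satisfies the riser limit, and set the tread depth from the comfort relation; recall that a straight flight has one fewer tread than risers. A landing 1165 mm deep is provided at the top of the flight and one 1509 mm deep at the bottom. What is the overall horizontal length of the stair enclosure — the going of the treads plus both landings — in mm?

6454 mm

2655 / 188 = 14.122 → round up to 15 risers.
R = 2655 ÷ 15 = 177 mm.
T = 624 − 2·177 = 270 mm, which satisfies the 228 mm minimum.
Going = (15 − 1) × 270 = 3780 mm.
Add landings: 3780 + 1165 + 1509 = 6454 mm.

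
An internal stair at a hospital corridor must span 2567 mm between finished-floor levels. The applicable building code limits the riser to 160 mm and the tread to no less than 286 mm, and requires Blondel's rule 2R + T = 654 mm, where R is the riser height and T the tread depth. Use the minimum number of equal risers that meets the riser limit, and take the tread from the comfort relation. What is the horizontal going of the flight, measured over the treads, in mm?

2567 / 160 = 16.044 → round up to 17 risers.
Each riser is 2567/17 = 151 mm (≤ 160 mm).
T = 654 − 2·151 = 352 mm, which satisfies the 286 mm minimum.
17 risers give 16 treads; going = 16 × 352 = 5632 mm.

5632 mm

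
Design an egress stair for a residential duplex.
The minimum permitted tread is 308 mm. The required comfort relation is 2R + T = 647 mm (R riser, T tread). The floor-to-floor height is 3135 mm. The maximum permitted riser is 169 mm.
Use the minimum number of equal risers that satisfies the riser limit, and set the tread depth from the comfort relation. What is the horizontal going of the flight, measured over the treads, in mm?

3135 / 169 = 18.55, so 19 risers are needed.
Riser R = 3135 / 19 = 165 mm, within the 169 mm limit.
From 2R + T = 647: T = 647 − 330 = 317 mm.
19 risers give 18 treads; going = 18 × 317 = 5706 mm.

5706 mm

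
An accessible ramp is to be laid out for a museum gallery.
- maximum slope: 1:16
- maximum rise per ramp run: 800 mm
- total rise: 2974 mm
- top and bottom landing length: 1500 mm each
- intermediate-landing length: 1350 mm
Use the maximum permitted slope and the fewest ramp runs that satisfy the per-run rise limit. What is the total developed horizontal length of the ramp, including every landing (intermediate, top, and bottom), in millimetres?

54634 mm

2974 / 800 = 3.717 → round up to 4 ramp runs. That means 3 intermediate landings.
Ramp run (horizontal) at 1:16: 2974 × 16 = 47584 mm.
Intermediate landings: 3 × 1350 = 4050 mm.
Top and bottom landings: 2 × 1500 = 3000 mm.
Total = 47584 + 4050 + 3000 = 54634 mm.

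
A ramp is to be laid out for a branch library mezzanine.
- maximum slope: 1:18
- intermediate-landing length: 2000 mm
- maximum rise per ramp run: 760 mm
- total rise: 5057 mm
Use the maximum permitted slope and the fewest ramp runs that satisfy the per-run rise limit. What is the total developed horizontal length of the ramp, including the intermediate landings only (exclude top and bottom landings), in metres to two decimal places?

103.03 m

5057 / 760 = 6.654 → round up to 7 ramp runs. That means 6 intermediate landings.
Ramp run (horizontal) at 1:18: 5057 × 18 = 91026 mm.
6 intermediate landings contribute 6 × 2000 = 12000 mm.
Total developed length = 91026 + 12000 = 103026 mm.
= 103.03 m.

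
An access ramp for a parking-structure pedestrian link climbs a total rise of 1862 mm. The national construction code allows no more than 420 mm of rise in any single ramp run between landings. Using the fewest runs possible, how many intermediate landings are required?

4 intermediate landings

1862 / 420 = 4.43, so 5 ramp runs are needed.
5 runs are separated by 4 intermediate landings.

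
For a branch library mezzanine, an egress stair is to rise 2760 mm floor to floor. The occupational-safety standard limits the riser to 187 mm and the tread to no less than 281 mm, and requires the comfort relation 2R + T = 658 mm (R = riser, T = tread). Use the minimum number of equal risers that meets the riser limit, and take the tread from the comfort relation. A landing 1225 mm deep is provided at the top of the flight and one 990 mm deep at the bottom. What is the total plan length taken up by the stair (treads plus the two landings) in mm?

6275 mm

⌈2760/187⌉ = 15 risers.
Riser R = 2760 / 15 = 184 mm, within the 187 mm limit.
T = 658 − 2·184 = 290 mm, which satisfies the 281 mm minimum.
Treads = 15 − 1 = 14; going = 14 × 290 = 4060 mm.
Enclosure = 4060 + 1225 + 990 = 6275 mm.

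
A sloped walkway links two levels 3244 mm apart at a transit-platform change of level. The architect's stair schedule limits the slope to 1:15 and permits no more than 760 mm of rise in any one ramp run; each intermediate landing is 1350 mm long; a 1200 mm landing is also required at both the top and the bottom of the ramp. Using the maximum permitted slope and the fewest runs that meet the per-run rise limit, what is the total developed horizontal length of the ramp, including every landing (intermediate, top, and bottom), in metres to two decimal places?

56.46 m

3244 / 760 = 4.268 → round up to 5 ramp runs. That means 4 intermediate landings.
Ramp run (horizontal) at 1:15: 3244 × 15 = 48660 mm.
4 intermediate landings contribute 4 × 1350 = 5400 mm.
Top and bottom landings: 2 × 1200 = 2400 mm.
Total = 48660 + 5400 + 2400 = 56460 mm.
= 56.46 m.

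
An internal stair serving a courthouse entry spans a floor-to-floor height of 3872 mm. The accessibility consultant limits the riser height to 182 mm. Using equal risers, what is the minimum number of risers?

3872 / 182 = 21.27, so 22 risers are needed.

22 risers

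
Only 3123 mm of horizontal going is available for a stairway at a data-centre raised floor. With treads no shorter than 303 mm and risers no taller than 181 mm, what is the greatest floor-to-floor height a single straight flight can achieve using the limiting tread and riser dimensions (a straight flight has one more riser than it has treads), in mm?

3123 / 303 = 10.31, so 10 treads fit.
Risers = treads + 1 = 11.
Maximum height = 11 × 181 = 1991 mm.

1991 mm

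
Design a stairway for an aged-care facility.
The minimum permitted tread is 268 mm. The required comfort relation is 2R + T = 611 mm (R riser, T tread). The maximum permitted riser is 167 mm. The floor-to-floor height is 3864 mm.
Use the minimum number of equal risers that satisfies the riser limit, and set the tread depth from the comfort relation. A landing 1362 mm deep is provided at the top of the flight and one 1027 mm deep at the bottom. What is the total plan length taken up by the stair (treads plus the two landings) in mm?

9036 mm

3864 / 167 = 23.14, so 24 risers are needed.
Each riser is 3864/24 = 161 mm (≤ 167 mm).
Tread T = 611 − 2 × 161 = 289 mm (≥ 268 mm).
24 risers give 23 treads; going = 23 × 289 = 6647 mm.
Enclosure = 6647 + 1362 + 1027 = 9036 mm.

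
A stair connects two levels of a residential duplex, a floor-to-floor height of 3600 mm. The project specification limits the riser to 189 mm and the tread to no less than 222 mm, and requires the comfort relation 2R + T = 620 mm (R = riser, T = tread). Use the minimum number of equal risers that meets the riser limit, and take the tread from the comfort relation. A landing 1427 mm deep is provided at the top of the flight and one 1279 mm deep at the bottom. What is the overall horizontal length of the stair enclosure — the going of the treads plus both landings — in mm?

3600 / 189 = 19.05, so 20 risers are needed.
R = 3600 ÷ 20 = 180 mm.
Tread T = 620 − 2 × 180 = 260 mm (≥ 222 mm).
20 risers give 19 treads; going = 19 × 260 = 4940 mm.
Add landings: 4940 + 1427 + 1279 = 7646 mm.

7646 mm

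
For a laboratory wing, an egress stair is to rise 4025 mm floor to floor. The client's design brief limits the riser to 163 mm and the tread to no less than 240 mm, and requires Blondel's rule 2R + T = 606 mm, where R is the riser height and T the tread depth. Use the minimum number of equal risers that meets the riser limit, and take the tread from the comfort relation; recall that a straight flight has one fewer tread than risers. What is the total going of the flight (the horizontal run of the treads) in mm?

⌈4025/163⌉ = 25 risers.
Riser R = 4025 / 25 = 161 mm, within the 163 mm limit.
T = 606 − 2·161 = 284 mm, which satisfies the 240 mm minimum.
Going = (25 − 1) × 284 = 6816 mm.

6816 mm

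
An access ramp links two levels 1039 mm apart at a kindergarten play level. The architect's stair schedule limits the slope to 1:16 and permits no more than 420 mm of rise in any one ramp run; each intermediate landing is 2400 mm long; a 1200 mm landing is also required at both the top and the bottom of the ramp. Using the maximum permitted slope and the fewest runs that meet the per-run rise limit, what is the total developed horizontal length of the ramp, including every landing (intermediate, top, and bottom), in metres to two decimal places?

⌈1039/420⌉ = 3 ramp runs. That means 2 intermediate landings.
Horizontal run for 1039 mm of rise at 1:16 is 1039 × 16 = 16624 mm.
2 intermediate landings contribute 2 × 2400 = 4800 mm.
Top and bottom landings: 2 × 1200 = 2400 mm.
Total = 16624 + 4800 + 2400 = 23824 mm.
= 23.82 m.

23.82 m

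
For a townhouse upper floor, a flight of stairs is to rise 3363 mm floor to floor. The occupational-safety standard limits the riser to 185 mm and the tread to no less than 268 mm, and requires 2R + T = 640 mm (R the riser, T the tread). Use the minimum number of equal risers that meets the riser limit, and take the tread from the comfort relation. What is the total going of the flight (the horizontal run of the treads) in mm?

At most 185 each: 3363/185 = 18.18, giving 19 risers.
Each riser is 3363/19 = 177 mm (≤ 185 mm).
From 2R + T = 640: T = 640 − 354 = 286 mm.
19 risers give 18 treads; going = 18 × 286 = 5148 mm.

5148 mm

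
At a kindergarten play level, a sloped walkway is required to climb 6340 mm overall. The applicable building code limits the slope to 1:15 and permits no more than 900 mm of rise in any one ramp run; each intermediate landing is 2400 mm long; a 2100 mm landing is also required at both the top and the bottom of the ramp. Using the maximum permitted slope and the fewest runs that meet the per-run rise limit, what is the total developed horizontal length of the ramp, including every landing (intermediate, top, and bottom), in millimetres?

⌈6340/900⌉ = 8 ramp runs. That means 7 intermediate landings.
Horizontal run for 6340 mm of rise at 1:15 is 6340 × 15 = 95100 mm.
7 intermediate landings contribute 7 × 2400 = 16800 mm.
Top and bottom landings: 2 × 2100 = 4200 mm.
Total = 95100 + 16800 + 4200 = 116100 mm.

116100 mm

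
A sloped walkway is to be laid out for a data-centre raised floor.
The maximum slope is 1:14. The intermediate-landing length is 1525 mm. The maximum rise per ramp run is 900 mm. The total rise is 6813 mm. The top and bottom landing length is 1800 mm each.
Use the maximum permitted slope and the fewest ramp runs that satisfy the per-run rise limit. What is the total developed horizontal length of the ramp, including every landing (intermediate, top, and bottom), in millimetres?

109657 mm

6813 / 900 = 7.570 → round up to 8 ramp runs. That means 7 intermediate landings.
Horizontal run for 6813 mm of rise at 1:14 is 6813 × 14 = 95382 mm.
7 intermediate landings contribute 7 × 1525 = 10675 mm.
Top and bottom landings: 2 × 1800 = 3600 mm.
Total = 95382 + 10675 + 3600 = 109657 mm.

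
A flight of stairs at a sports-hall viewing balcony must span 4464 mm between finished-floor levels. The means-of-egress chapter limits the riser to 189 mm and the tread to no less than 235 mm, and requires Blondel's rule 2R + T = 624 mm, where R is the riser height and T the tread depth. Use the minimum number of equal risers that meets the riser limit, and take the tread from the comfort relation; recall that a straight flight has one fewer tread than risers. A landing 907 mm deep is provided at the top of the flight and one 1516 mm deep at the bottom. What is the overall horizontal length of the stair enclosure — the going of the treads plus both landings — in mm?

At most 189 each: 4464/189 = 23.62, giving 24 risers.
Each riser is 4464/24 = 186 mm (≤ 189 mm).
From 2R + T = 624: T = 624 − 372 = 252 mm.
Treads = 24 − 1 = 23; going = 23 × 252 = 5796 mm.
Add landings: 5796 + 907 + 1516 = 8219 mm.

8219 mm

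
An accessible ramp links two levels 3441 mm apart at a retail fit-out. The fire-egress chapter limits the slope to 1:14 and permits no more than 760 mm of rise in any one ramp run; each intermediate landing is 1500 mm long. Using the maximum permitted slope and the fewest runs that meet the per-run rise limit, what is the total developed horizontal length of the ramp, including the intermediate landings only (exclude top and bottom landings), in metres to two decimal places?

54.17 m

At most 760 each: 3441/760 = 4.53, giving 5 ramp runs. That means 4 intermediate landings.
Ramp run (horizontal) at 1:14: 3441 × 14 = 48174 mm.
Intermediate landings: 4 × 1500 = 6000 mm.
Total developed length = 48174 + 6000 = 54174 mm.
= 54.17 m.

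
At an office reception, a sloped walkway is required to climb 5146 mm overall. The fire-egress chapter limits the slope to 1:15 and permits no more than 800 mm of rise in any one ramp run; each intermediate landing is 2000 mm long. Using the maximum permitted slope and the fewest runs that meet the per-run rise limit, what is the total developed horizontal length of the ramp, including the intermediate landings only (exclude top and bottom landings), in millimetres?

89190 mm

5146 / 800 = 6.43, so 7 ramp runs are needed. That means 6 intermediate landings.
Ramp run (horizontal) at 1:15: 5146 × 15 = 77190 mm.
Intermediate landings: 6 × 2000 = 12000 mm.
Total developed length = 77190 + 12000 = 89190 mm.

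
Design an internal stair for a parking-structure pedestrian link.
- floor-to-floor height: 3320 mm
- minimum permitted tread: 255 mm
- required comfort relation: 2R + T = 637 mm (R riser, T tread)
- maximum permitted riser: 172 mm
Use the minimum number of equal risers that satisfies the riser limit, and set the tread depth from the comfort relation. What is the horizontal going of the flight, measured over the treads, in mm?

5795 mm

At most 172 each: 3320/172 = 19.30, giving 20 risers.
Riser R = 3320 / 20 = 166 mm, within the 172 mm limit.
Tread T = 637 − 2 × 166 = 305 mm (≥ 255 mm).
Treads = 20 − 1 = 19; going = 19 × 305 = 5795 mm.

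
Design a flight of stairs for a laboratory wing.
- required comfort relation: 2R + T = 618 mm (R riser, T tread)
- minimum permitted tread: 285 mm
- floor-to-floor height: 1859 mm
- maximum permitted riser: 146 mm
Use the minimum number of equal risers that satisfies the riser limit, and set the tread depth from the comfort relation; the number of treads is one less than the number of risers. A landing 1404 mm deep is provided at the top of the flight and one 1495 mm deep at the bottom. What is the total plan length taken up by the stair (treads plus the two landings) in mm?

6883 mm

1859 / 146 = 12.733 → round up to 13 risers.
Each riser is 1859/13 = 143 mm (≤ 146 mm).
T = 618 − 2·143 = 332 mm, which satisfies the 285 mm minimum.
Going = (13 − 1) × 332 = 3984 mm.
Add landings: 3984 + 1404 + 1495 = 6883 mm.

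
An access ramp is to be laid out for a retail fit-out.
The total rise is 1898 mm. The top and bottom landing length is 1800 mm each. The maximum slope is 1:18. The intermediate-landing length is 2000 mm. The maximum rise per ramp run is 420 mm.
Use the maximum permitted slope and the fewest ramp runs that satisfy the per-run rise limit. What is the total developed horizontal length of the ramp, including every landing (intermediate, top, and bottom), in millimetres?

1898 / 420 = 4.519 → round up to 5 ramp runs. That means 4 intermediate landings.
Horizontal run for 1898 mm of rise at 1:18 is 1898 × 18 = 34164 mm.
Intermediate landings: 4 × 2000 = 8000 mm.
Top and bottom landings: 2 × 1800 = 3600 mm.
Total = 34164 + 8000 + 3600 = 45764 mm.

45764 mm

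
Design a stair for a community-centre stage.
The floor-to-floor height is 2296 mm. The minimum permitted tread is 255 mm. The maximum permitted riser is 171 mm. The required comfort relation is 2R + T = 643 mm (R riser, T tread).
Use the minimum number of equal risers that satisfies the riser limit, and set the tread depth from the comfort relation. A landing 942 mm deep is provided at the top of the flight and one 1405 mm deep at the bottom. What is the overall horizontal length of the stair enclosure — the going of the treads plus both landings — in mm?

2296 / 171 = 13.43, so 14 risers are needed.
Each riser is 2296/14 = 164 mm (≤ 171 mm).
Tread T = 643 − 2 × 164 = 315 mm (≥ 255 mm).
14 risers give 13 treads; going = 13 × 315 = 4095 mm.
Enclosure = 4095 + 942 + 1405 = 6442 mm.

6442 mm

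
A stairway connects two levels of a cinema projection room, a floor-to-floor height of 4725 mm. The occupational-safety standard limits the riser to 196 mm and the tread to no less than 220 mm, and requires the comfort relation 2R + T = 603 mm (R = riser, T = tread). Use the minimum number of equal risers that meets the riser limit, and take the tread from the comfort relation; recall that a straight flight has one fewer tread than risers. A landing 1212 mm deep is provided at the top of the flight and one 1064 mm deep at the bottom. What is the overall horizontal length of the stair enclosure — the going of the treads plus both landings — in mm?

7676 mm

4725 / 196 = 24.107 → round up to 25 risers.
Each riser is 4725/25 = 189 mm (≤ 196 mm).
T = 603 − 2·189 = 225 mm, which satisfies the 220 mm minimum.
Treads = 25 − 1 = 24; going = 24 × 225 = 5400 mm.
Enclosure = 5400 + 1212 + 1064 = 7676 mm.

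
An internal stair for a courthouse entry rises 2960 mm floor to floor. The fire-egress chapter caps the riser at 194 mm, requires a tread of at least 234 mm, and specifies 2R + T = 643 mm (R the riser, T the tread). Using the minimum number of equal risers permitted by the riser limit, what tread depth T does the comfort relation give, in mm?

2960 / 194 = 15.258 → round up to 16 risers.
Riser R = 2960 / 16 = 185 mm, within the 194 mm limit.
T = 643 − 2·185 = 273 mm, which satisfies the 234 mm minimum.

273 mm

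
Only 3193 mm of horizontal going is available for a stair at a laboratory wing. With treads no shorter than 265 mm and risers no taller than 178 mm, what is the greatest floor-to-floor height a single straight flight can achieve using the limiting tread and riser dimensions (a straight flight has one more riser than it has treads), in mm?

3193 / 265 = 12.05, so 12 treads fit.
Risers = treads + 1 = 13.
Maximum height = 13 × 178 = 2314 mm.

2314 mm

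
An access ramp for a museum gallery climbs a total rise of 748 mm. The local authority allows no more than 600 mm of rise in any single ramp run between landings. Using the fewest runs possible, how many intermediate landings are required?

748 / 600 = 1.25, so 2 ramp runs are needed.
2 runs are separated by 1 intermediate landings.

1 intermediate landings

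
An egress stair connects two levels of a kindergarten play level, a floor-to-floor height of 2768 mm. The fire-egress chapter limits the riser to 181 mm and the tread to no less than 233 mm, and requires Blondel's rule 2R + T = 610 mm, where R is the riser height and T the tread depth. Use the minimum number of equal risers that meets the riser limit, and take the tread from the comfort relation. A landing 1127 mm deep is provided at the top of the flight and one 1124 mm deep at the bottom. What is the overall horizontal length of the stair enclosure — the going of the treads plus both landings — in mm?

⌈2768/181⌉ = 16 risers.
Each riser is 2768/16 = 173 mm (≤ 181 mm).
T = 610 − 2·173 = 264 mm, which satisfies the 233 mm minimum.
Treads = 16 − 1 = 15; going = 15 × 264 = 3960 mm.
Add landings: 3960 + 1127 + 1124 = 6211 mm.

6211 mm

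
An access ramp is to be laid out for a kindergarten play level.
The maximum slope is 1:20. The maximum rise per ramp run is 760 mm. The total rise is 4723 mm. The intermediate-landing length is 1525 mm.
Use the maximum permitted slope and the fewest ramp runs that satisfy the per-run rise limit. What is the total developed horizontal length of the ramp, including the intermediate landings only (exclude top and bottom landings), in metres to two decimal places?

At most 760 each: 4723/760 = 6.21, giving 7 ramp runs. That means 6 intermediate landings.
Horizontal run for 4723 mm of rise at 1:20 is 4723 × 20 = 94460 mm.
6 intermediate landings contribute 6 × 1525 = 9150 mm.
Total developed length = 94460 + 9150 = 103610 mm.
= 103.61 m.

103.61 m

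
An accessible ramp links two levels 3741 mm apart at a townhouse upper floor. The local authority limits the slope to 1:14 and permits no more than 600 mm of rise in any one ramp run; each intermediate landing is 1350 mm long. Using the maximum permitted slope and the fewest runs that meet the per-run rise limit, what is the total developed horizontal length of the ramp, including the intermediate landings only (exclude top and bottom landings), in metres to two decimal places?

60.47 m

At most 600 each: 3741/600 = 6.24, giving 7 ramp runs. That means 6 intermediate landings.
Ramp run (horizontal) at 1:14: 3741 × 14 = 52374 mm.
6 intermediate landings contribute 6 × 1350 = 8100 mm.
Total developed length = 52374 + 8100 = 60474 mm.
= 60.47 m.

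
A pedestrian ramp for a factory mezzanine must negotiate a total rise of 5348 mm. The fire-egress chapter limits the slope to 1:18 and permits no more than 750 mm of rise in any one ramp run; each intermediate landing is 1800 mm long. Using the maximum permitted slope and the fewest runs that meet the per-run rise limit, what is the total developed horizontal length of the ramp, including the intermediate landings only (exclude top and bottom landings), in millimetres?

108864 mm

At most 750 each: 5348/750 = 7.13, giving 8 ramp runs. That means 7 intermediate landings.
Ramp run (horizontal) at 1:18: 5348 × 18 = 96264 mm.
Intermediate landings: 7 × 1800 = 12600 mm.
Developed length = 96264 + 12600 = 108864 mm.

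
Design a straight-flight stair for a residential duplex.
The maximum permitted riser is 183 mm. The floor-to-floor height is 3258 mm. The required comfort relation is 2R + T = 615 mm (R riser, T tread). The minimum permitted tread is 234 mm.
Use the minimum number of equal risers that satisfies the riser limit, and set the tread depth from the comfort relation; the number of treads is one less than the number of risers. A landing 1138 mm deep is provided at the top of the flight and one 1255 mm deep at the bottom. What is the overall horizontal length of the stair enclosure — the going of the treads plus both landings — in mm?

3258 / 183 = 17.803 → round up to 18 risers.
Each riser is 3258/18 = 181 mm (≤ 183 mm).
Tread T = 615 − 2 × 181 = 253 mm (≥ 234 mm).
18 risers give 17 treads; going = 17 × 253 = 4301 mm.
Enclosure = 4301 + 1138 + 1255 = 6694 mm.

6694 mm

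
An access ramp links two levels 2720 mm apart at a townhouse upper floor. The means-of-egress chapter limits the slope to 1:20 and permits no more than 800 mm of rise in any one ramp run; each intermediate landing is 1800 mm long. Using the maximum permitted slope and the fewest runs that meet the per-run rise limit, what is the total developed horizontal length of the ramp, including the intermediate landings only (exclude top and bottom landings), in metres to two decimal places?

59.80 m

At most 800 each: 2720/800 = 3.40, giving 4 ramp runs. That means 3 intermediate landings.
Horizontal run for 2720 mm of rise at 1:20 is 2720 × 20 = 54400 mm.
Intermediate landings: 3 × 1800 = 5400 mm.
Total developed length = 54400 + 5400 = 59800 mm.
= 59.80 m.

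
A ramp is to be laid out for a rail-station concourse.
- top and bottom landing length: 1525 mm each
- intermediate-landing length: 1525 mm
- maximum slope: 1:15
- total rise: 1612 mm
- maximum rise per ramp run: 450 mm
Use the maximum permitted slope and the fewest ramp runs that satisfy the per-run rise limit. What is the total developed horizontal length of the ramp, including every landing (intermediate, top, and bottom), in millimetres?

1612 / 450 = 3.58, so 4 ramp runs are needed. That means 3 intermediate landings.
Horizontal run for 1612 mm of rise at 1:15 is 1612 × 15 = 24180 mm.
3 intermediate landings contribute 3 × 1525 = 4575 mm.
Top and bottom landings: 2 × 1525 = 3050 mm.
Total = 24180 + 4575 + 3050 = 31805 mm.

31805 mm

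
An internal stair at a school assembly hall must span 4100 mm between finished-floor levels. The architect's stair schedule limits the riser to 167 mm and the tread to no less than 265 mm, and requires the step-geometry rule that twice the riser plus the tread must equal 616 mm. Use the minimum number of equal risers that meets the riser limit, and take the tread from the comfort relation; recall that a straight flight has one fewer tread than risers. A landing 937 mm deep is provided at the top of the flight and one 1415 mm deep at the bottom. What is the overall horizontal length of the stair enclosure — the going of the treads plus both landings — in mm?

9264 mm

4100 / 167 = 24.551 → round up to 25 risers.
Riser R = 4100 / 25 = 164 mm, within the 167 mm limit.
Tread T = 616 − 2 × 164 = 288 mm (≥ 265 mm).
Going = (25 − 1) × 288 = 6912 mm.
Add landings: 6912 + 937 + 1415 = 9264 mm.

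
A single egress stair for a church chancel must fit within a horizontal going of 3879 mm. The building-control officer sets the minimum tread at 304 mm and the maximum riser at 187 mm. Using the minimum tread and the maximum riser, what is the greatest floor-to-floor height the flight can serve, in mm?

3879 / 304 = 12.76, so 12 treads fit.
Risers = treads + 1 = 13.
Maximum height = 13 × 187 = 2431 mm.

2431 mm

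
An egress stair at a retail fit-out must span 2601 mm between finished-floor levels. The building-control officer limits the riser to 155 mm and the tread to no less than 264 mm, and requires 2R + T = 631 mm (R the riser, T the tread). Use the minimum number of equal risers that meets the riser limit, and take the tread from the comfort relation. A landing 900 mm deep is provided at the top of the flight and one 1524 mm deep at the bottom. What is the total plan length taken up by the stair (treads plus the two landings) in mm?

7624 mm

2601 / 155 = 16.781 → round up to 17 risers.
Each riser is 2601/17 = 153 mm (≤ 155 mm).
From 2R + T = 631: T = 631 − 306 = 325 mm.
17 risers give 16 treads; going = 16 × 325 = 5200 mm.
Add landings: 5200 + 900 + 1524 = 7624 mm.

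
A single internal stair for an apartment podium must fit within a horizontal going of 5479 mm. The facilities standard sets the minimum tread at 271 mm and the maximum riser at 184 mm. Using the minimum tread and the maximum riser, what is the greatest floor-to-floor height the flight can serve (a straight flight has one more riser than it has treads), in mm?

3864 mm

5479 / 271 = 20.22, so 20 treads fit.
Risers = treads + 1 = 21.
Maximum height = 21 × 184 = 3864 mm.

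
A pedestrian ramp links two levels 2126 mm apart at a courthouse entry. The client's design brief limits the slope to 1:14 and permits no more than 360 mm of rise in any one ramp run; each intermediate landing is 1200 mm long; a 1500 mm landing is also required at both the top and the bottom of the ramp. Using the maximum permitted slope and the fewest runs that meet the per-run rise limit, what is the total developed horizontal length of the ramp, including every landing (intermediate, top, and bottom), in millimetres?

38764 mm

2126 / 360 = 5.91, so 6 ramp runs are needed. That means 5 intermediate landings.
Ramp run (horizontal) at 1:14: 2126 × 14 = 29764 mm.
Intermediate landings: 5 × 1200 = 6000 mm.
Top and bottom landings: 2 × 1500 = 3000 mm.
Total = 29764 + 6000 + 3000 = 38764 mm.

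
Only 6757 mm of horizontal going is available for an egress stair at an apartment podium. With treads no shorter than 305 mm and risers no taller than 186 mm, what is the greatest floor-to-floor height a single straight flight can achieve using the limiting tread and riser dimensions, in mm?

4278 mm

Treads that fit: ⌊6757 / 305⌋ = 22.
Risers = treads + 1 = 23.
Maximum height = 23 × 186 = 4278 mm.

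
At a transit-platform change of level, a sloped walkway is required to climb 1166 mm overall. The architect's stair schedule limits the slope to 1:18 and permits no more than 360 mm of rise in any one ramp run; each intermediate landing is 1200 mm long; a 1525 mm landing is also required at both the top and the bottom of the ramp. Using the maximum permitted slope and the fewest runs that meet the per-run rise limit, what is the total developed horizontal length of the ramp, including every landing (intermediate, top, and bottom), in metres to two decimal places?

1166 / 360 = 3.239 → round up to 4 ramp runs. That means 3 intermediate landings.
Horizontal run for 1166 mm of rise at 1:18 is 1166 × 18 = 20988 mm.
Intermediate landings: 3 × 1200 = 3600 mm.
Top and bottom landings: 2 × 1525 = 3050 mm.
Total = 20988 + 3600 + 3050 = 27638 mm.
= 27.64 m.

27.64 m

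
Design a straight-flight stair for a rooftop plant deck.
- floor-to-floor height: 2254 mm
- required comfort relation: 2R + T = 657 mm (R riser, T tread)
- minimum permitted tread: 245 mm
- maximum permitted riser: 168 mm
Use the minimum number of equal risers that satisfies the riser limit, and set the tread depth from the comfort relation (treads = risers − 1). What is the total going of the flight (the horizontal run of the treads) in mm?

4355 mm

⌈2254/168⌉ = 14 risers.
R = 2254 ÷ 14 = 161 mm.
Tread T = 657 − 2 × 161 = 335 mm (≥ 245 mm).
Treads = 14 − 1 = 13; going = 13 × 335 = 4355 mm.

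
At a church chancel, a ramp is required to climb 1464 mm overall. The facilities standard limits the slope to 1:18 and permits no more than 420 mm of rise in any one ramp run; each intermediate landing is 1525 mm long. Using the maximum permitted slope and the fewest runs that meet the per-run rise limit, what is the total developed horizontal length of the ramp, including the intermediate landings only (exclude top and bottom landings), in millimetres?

At most 420 each: 1464/420 = 3.49, giving 4 ramp runs. That means 3 intermediate landings.
Ramp run (horizontal) at 1:18: 1464 × 18 = 26352 mm.
3 intermediate landings contribute 3 × 1525 = 4575 mm.
Developed length = 26352 + 4575 = 30927 mm.

30927 mm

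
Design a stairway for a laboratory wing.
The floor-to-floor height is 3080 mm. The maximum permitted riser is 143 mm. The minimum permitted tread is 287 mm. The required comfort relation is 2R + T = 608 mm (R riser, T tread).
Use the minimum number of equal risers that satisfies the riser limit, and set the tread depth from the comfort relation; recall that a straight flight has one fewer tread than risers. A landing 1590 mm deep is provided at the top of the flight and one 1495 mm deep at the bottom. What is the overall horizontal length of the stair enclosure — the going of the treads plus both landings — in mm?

9973 mm

At most 143 each: 3080/143 = 21.54, giving 22 risers.
R = 3080 ÷ 22 = 140 mm.
From 2R + T = 608: T = 608 − 280 = 328 mm.
Going = (22 − 1) × 328 = 6888 mm.
Add landings: 6888 + 1590 + 1495 = 9973 mm.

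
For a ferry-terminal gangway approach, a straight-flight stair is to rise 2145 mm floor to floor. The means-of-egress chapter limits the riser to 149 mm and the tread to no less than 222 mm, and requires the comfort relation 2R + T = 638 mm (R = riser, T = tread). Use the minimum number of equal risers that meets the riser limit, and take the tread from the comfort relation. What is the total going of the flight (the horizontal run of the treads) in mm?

4928 mm

At most 149 each: 2145/149 = 14.40, giving 15 risers.
Each riser is 2145/15 = 143 mm (≤ 149 mm).
T = 638 − 2·143 = 352 mm, which satisfies the 222 mm minimum.
Treads = 15 − 1 = 14; going = 14 × 352 = 4928 mm.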